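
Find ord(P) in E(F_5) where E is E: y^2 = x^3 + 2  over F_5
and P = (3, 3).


Compute successive multiples of P until we hit O:
  1P = (3, 3)
  2P = (3, 2)
  3P = O

ord(P) = 3


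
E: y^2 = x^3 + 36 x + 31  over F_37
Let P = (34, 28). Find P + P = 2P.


Doubling: s = (3 x1^2 + a) / (2 y1)
s = (3*34^2 + 36) / (2*28) mod 37 = 15
x3 = s^2 - 2 x1 mod 37 = 15^2 - 2*34 = 9
y3 = s (x1 - x3) - y1 mod 37 = 15 * (34 - 9) - 28 = 14

2P = (9, 14)


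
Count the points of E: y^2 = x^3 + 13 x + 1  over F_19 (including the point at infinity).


For each x in F_19, count y with y^2 = x^3 + 13 x + 1 mod 19:
  x = 0: RHS = 1, y in [1, 18]  -> 2 point(s)
  x = 2: RHS = 16, y in [4, 15]  -> 2 point(s)
  x = 5: RHS = 1, y in [1, 18]  -> 2 point(s)
  x = 7: RHS = 17, y in [6, 13]  -> 2 point(s)
  x = 8: RHS = 9, y in [3, 16]  -> 2 point(s)
  x = 9: RHS = 11, y in [7, 12]  -> 2 point(s)
  x = 12: RHS = 4, y in [2, 17]  -> 2 point(s)
  x = 13: RHS = 11, y in [7, 12]  -> 2 point(s)
  x = 14: RHS = 1, y in [1, 18]  -> 2 point(s)
  x = 16: RHS = 11, y in [7, 12]  -> 2 point(s)
  x = 17: RHS = 5, y in [9, 10]  -> 2 point(s)
  x = 18: RHS = 6, y in [5, 14]  -> 2 point(s)
Affine points: 24. Add the point at infinity: total = 25.

#E(F_19) = 25


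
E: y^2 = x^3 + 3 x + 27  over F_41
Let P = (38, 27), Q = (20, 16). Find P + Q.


P != Q, so use the chord formula.
s = (y2 - y1) / (x2 - x1) = (30) / (23) mod 41 = 12
x3 = s^2 - x1 - x2 mod 41 = 12^2 - 38 - 20 = 4
y3 = s (x1 - x3) - y1 mod 41 = 12 * (38 - 4) - 27 = 12

P + Q = (4, 12)


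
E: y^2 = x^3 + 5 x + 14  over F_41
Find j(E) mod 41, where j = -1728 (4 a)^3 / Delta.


Delta = -16(4 a^3 + 27 b^2) mod 41 = 29
-1728 * (4 a)^3 = -1728 * (4*5)^3 mod 41 = 11
j = 11 * 29^(-1) mod 41 = 23

j = 23 (mod 41)


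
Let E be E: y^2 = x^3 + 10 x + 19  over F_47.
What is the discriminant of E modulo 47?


4 a^3 + 27 b^2 = 4*10^3 + 27*19^2 = 4000 + 9747 = 13747
Delta = -16 * (13747) = -219952
Delta mod 47 = 8

Delta = 8 (mod 47)


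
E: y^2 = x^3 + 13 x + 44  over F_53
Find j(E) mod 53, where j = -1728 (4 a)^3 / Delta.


Delta = -16(4 a^3 + 27 b^2) mod 53 = 42
-1728 * (4 a)^3 = -1728 * (4*13)^3 mod 53 = 32
j = 32 * 42^(-1) mod 53 = 26

j = 26 (mod 53)


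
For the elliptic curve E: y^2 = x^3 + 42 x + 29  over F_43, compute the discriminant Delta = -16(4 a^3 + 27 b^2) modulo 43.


4 a^3 + 27 b^2 = 4*42^3 + 27*29^2 = 296352 + 22707 = 319059
Delta = -16 * (319059) = -5104944
Delta mod 43 = 16

Delta = 16 (mod 43)


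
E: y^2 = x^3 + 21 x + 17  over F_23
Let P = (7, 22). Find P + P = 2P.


Doubling: s = (3 x1^2 + a) / (2 y1)
s = (3*7^2 + 21) / (2*22) mod 23 = 8
x3 = s^2 - 2 x1 mod 23 = 8^2 - 2*7 = 4
y3 = s (x1 - x3) - y1 mod 23 = 8 * (7 - 4) - 22 = 2

2P = (4, 2)


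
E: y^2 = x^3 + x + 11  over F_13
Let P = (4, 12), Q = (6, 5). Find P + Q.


P != Q, so use the chord formula.
s = (y2 - y1) / (x2 - x1) = (6) / (2) mod 13 = 3
x3 = s^2 - x1 - x2 mod 13 = 3^2 - 4 - 6 = 12
y3 = s (x1 - x3) - y1 mod 13 = 3 * (4 - 12) - 12 = 3

P + Q = (12, 3)


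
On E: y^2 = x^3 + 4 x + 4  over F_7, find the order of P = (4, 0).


Compute successive multiples of P until we hit O:
  1P = (4, 0)
  2P = O

ord(P) = 2


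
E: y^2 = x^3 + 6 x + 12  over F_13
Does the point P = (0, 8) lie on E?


Check whether y^2 = x^3 + 6 x + 12 (mod 13) for (x, y) = (0, 8).
LHS: y^2 = 8^2 mod 13 = 12
RHS: x^3 + 6 x + 12 = 0^3 + 6*0 + 12 mod 13 = 12
LHS = RHS

Yes, on the curve


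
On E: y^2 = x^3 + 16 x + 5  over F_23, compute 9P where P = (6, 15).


k = 9 = 1001_2 (binary, LSB first: 1001)
Double-and-add from P = (6, 15):
  bit 0 = 1: acc = O + (6, 15) = (6, 15)
  bit 1 = 0: acc unchanged = (6, 15)
  bit 2 = 0: acc unchanged = (6, 15)
  bit 3 = 1: acc = (6, 15) + (13, 8) = (5, 7)

9P = (5, 7)


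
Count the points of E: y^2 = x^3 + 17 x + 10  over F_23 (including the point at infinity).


For each x in F_23, count y with y^2 = x^3 + 17 x + 10 mod 23:
  x = 2: RHS = 6, y in [11, 12]  -> 2 point(s)
  x = 4: RHS = 4, y in [2, 21]  -> 2 point(s)
  x = 5: RHS = 13, y in [6, 17]  -> 2 point(s)
  x = 6: RHS = 6, y in [11, 12]  -> 2 point(s)
  x = 7: RHS = 12, y in [9, 14]  -> 2 point(s)
  x = 9: RHS = 18, y in [8, 15]  -> 2 point(s)
  x = 13: RHS = 13, y in [6, 17]  -> 2 point(s)
  x = 14: RHS = 2, y in [5, 18]  -> 2 point(s)
  x = 15: RHS = 6, y in [11, 12]  -> 2 point(s)
  x = 16: RHS = 8, y in [10, 13]  -> 2 point(s)
  x = 19: RHS = 16, y in [4, 19]  -> 2 point(s)
  x = 20: RHS = 1, y in [1, 22]  -> 2 point(s)
Affine points: 24. Add the point at infinity: total = 25.

#E(F_23) = 25


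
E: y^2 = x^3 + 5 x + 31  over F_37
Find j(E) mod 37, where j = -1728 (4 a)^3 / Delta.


Delta = -16(4 a^3 + 27 b^2) mod 37 = 17
-1728 * (4 a)^3 = -1728 * (4*5)^3 mod 37 = 14
j = 14 * 17^(-1) mod 37 = 3

j = 3 (mod 37)


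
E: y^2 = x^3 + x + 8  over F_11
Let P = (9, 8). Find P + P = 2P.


Doubling: s = (3 x1^2 + a) / (2 y1)
s = (3*9^2 + 1) / (2*8) mod 11 = 7
x3 = s^2 - 2 x1 mod 11 = 7^2 - 2*9 = 9
y3 = s (x1 - x3) - y1 mod 11 = 7 * (9 - 9) - 8 = 3

2P = (9, 3)


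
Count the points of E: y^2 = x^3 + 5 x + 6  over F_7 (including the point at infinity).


For each x in F_7, count y with y^2 = x^3 + 5 x + 6 mod 7:
  x = 5: RHS = 2, y in [3, 4]  -> 2 point(s)
  x = 6: RHS = 0, y in [0]  -> 1 point(s)
Affine points: 3. Add the point at infinity: total = 4.

#E(F_7) = 4


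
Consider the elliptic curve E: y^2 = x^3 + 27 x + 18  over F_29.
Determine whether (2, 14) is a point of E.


Check whether y^2 = x^3 + 27 x + 18 (mod 29) for (x, y) = (2, 14).
LHS: y^2 = 14^2 mod 29 = 22
RHS: x^3 + 27 x + 18 = 2^3 + 27*2 + 18 mod 29 = 22
LHS = RHS

Yes, on the curve


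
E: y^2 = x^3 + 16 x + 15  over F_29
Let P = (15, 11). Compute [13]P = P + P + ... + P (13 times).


k = 13 = 1101_2 (binary, LSB first: 1011)
Double-and-add from P = (15, 11):
  bit 0 = 1: acc = O + (15, 11) = (15, 11)
  bit 1 = 0: acc unchanged = (15, 11)
  bit 2 = 1: acc = (15, 11) + (21, 10) = (18, 4)
  bit 3 = 1: acc = (18, 4) + (7, 8) = (13, 10)

13P = (13, 10)


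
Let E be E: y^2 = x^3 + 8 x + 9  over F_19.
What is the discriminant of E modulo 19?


4 a^3 + 27 b^2 = 4*8^3 + 27*9^2 = 2048 + 2187 = 4235
Delta = -16 * (4235) = -67760
Delta mod 19 = 13

Delta = 13 (mod 19)


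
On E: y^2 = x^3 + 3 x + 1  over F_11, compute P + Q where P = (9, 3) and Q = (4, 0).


P != Q, so use the chord formula.
s = (y2 - y1) / (x2 - x1) = (8) / (6) mod 11 = 5
x3 = s^2 - x1 - x2 mod 11 = 5^2 - 9 - 4 = 1
y3 = s (x1 - x3) - y1 mod 11 = 5 * (9 - 1) - 3 = 4

P + Q = (1, 4)


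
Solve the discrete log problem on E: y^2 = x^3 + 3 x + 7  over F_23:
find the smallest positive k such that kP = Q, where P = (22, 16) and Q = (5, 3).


Enumerate multiples of P until we hit Q = (5, 3):
  1P = (22, 16)
  2P = (5, 3)
Match found at i = 2.

k = 2


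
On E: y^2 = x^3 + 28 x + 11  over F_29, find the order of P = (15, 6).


Compute successive multiples of P until we hit O:
  1P = (15, 6)
  2P = (8, 15)
  3P = (26, 4)
  4P = (12, 4)
  5P = (25, 26)
  6P = (22, 9)
  7P = (20, 25)
  8P = (27, 18)
  ... (continuing to 19P)
  19P = O

ord(P) = 19


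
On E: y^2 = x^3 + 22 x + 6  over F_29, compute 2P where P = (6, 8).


k = 2 = 10_2 (binary, LSB first: 01)
Double-and-add from P = (6, 8):
  bit 0 = 0: acc unchanged = O
  bit 1 = 1: acc = O + (1, 0) = (1, 0)

2P = (1, 0)


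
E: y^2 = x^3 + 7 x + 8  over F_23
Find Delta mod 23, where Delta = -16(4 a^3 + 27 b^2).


4 a^3 + 27 b^2 = 4*7^3 + 27*8^2 = 1372 + 1728 = 3100
Delta = -16 * (3100) = -49600
Delta mod 23 = 11

Delta = 11 (mod 23)


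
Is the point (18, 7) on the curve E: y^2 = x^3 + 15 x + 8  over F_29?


Check whether y^2 = x^3 + 15 x + 8 (mod 29) for (x, y) = (18, 7).
LHS: y^2 = 7^2 mod 29 = 20
RHS: x^3 + 15 x + 8 = 18^3 + 15*18 + 8 mod 29 = 20
LHS = RHS

Yes, on the curve


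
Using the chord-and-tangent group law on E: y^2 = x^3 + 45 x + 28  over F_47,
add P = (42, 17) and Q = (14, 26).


P != Q, so use the chord formula.
s = (y2 - y1) / (x2 - x1) = (9) / (19) mod 47 = 45
x3 = s^2 - x1 - x2 mod 47 = 45^2 - 42 - 14 = 42
y3 = s (x1 - x3) - y1 mod 47 = 45 * (42 - 42) - 17 = 30

P + Q = (42, 30)


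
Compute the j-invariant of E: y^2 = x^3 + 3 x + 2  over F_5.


Delta = -16(4 a^3 + 27 b^2) mod 5 = 4
-1728 * (4 a)^3 = -1728 * (4*3)^3 mod 5 = 1
j = 1 * 4^(-1) mod 5 = 4

j = 4 (mod 5)


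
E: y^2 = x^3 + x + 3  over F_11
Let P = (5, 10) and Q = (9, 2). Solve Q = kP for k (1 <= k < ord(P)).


Enumerate multiples of P until we hit Q = (9, 2):
  1P = (5, 10)
  2P = (4, 7)
  3P = (0, 5)
  4P = (7, 10)
  5P = (10, 1)
  6P = (1, 7)
  7P = (9, 9)
  8P = (6, 4)
  9P = (3, 0)
  10P = (6, 7)
  11P = (9, 2)
Match found at i = 11.

k = 11


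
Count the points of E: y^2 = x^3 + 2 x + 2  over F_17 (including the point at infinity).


For each x in F_17, count y with y^2 = x^3 + 2 x + 2 mod 17:
  x = 0: RHS = 2, y in [6, 11]  -> 2 point(s)
  x = 3: RHS = 1, y in [1, 16]  -> 2 point(s)
  x = 5: RHS = 1, y in [1, 16]  -> 2 point(s)
  x = 6: RHS = 9, y in [3, 14]  -> 2 point(s)
  x = 7: RHS = 2, y in [6, 11]  -> 2 point(s)
  x = 9: RHS = 1, y in [1, 16]  -> 2 point(s)
  x = 10: RHS = 2, y in [6, 11]  -> 2 point(s)
  x = 13: RHS = 15, y in [7, 10]  -> 2 point(s)
  x = 16: RHS = 16, y in [4, 13]  -> 2 point(s)
Affine points: 18. Add the point at infinity: total = 19.

#E(F_17) = 19


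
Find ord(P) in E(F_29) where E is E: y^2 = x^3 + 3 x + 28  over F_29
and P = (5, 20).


Compute successive multiples of P until we hit O:
  1P = (5, 20)
  2P = (12, 20)
  3P = (12, 9)
  4P = (5, 9)
  5P = O

ord(P) = 5


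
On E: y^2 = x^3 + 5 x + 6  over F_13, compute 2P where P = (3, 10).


Doubling: s = (3 x1^2 + a) / (2 y1)
s = (3*3^2 + 5) / (2*10) mod 13 = 12
x3 = s^2 - 2 x1 mod 13 = 12^2 - 2*3 = 8
y3 = s (x1 - x3) - y1 mod 13 = 12 * (3 - 8) - 10 = 8

2P = (8, 8)


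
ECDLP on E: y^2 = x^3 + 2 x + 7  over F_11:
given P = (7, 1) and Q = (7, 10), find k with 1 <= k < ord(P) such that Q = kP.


Enumerate multiples of P until we hit Q = (7, 10):
  1P = (7, 1)
  2P = (6, 2)
  3P = (10, 2)
  4P = (10, 9)
  5P = (6, 9)
  6P = (7, 10)
Match found at i = 6.

k = 6


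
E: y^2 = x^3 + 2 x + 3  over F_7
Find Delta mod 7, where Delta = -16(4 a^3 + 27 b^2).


4 a^3 + 27 b^2 = 4*2^3 + 27*3^2 = 32 + 243 = 275
Delta = -16 * (275) = -4400
Delta mod 7 = 3

Delta = 3 (mod 7)


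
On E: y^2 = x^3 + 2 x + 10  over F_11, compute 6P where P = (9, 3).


k = 6 = 110_2 (binary, LSB first: 011)
Double-and-add from P = (9, 3):
  bit 0 = 0: acc unchanged = O
  bit 1 = 1: acc = O + (7, 9) = (7, 9)
  bit 2 = 1: acc = (7, 9) + (2, 0) = (7, 2)

6P = (7, 2)


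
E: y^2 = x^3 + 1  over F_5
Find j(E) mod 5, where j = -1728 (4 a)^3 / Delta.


Delta = -16(4 a^3 + 27 b^2) mod 5 = 3
-1728 * (4 a)^3 = -1728 * (4*0)^3 mod 5 = 0
j = 0 * 3^(-1) mod 5 = 0

j = 0 (mod 5)


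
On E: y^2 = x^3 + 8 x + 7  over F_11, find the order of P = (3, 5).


Compute successive multiples of P until we hit O:
  1P = (3, 5)
  2P = (9, 7)
  3P = (4, 2)
  4P = (2, 3)
  5P = (10, 3)
  6P = (1, 7)
  7P = (8, 0)
  8P = (1, 4)
  ... (continuing to 14P)
  14P = O

ord(P) = 14


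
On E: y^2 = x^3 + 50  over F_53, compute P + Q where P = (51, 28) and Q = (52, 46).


P != Q, so use the chord formula.
s = (y2 - y1) / (x2 - x1) = (18) / (1) mod 53 = 18
x3 = s^2 - x1 - x2 mod 53 = 18^2 - 51 - 52 = 9
y3 = s (x1 - x3) - y1 mod 53 = 18 * (51 - 9) - 28 = 39

P + Q = (9, 39)


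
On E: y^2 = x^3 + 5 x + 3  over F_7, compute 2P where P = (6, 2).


Doubling: s = (3 x1^2 + a) / (2 y1)
s = (3*6^2 + 5) / (2*2) mod 7 = 2
x3 = s^2 - 2 x1 mod 7 = 2^2 - 2*6 = 6
y3 = s (x1 - x3) - y1 mod 7 = 2 * (6 - 6) - 2 = 5

2P = (6, 5)


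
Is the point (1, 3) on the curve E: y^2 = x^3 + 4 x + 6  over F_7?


Check whether y^2 = x^3 + 4 x + 6 (mod 7) for (x, y) = (1, 3).
LHS: y^2 = 3^2 mod 7 = 2
RHS: x^3 + 4 x + 6 = 1^3 + 4*1 + 6 mod 7 = 4
LHS != RHS

No, not on the curve


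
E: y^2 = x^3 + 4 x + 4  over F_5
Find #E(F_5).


For each x in F_5, count y with y^2 = x^3 + 4 x + 4 mod 5:
  x = 0: RHS = 4, y in [2, 3]  -> 2 point(s)
  x = 1: RHS = 4, y in [2, 3]  -> 2 point(s)
  x = 2: RHS = 0, y in [0]  -> 1 point(s)
  x = 4: RHS = 4, y in [2, 3]  -> 2 point(s)
Affine points: 7. Add the point at infinity: total = 8.

#E(F_5) = 8


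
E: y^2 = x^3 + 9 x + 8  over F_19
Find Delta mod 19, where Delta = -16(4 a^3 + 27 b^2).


4 a^3 + 27 b^2 = 4*9^3 + 27*8^2 = 2916 + 1728 = 4644
Delta = -16 * (4644) = -74304
Delta mod 19 = 5

Delta = 5 (mod 19)


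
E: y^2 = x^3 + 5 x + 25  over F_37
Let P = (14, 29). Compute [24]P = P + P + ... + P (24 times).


k = 24 = 11000_2 (binary, LSB first: 00011)
Double-and-add from P = (14, 29):
  bit 0 = 0: acc unchanged = O
  bit 1 = 0: acc unchanged = O
  bit 2 = 0: acc unchanged = O
  bit 3 = 1: acc = O + (15, 16) = (15, 16)
  bit 4 = 1: acc = (15, 16) + (3, 17) = (28, 19)

24P = (28, 19)


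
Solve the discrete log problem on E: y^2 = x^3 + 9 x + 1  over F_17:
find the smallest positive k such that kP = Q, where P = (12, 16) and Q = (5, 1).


Enumerate multiples of P until we hit Q = (5, 1):
  1P = (12, 16)
  2P = (6, 4)
  3P = (3, 2)
  4P = (4, 4)
  5P = (16, 12)
  6P = (7, 13)
  7P = (14, 10)
  8P = (0, 16)
  9P = (5, 1)
Match found at i = 9.

k = 9


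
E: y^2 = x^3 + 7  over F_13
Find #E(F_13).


For each x in F_13, count y with y^2 = x^3 + 0 x + 7 mod 13:
  x = 7: RHS = 12, y in [5, 8]  -> 2 point(s)
  x = 8: RHS = 12, y in [5, 8]  -> 2 point(s)
  x = 11: RHS = 12, y in [5, 8]  -> 2 point(s)
Affine points: 6. Add the point at infinity: total = 7.

#E(F_13) = 7


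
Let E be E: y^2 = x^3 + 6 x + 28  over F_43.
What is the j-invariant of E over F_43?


Delta = -16(4 a^3 + 27 b^2) mod 43 = 2
-1728 * (4 a)^3 = -1728 * (4*6)^3 mod 43 = 4
j = 4 * 2^(-1) mod 43 = 2

j = 2 (mod 43)


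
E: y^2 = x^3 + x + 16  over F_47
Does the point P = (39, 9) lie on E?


Check whether y^2 = x^3 + 1 x + 16 (mod 47) for (x, y) = (39, 9).
LHS: y^2 = 9^2 mod 47 = 34
RHS: x^3 + 1 x + 16 = 39^3 + 1*39 + 16 mod 47 = 13
LHS != RHS

No, not on the curve


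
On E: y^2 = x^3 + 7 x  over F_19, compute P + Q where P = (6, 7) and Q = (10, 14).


P != Q, so use the chord formula.
s = (y2 - y1) / (x2 - x1) = (7) / (4) mod 19 = 16
x3 = s^2 - x1 - x2 mod 19 = 16^2 - 6 - 10 = 12
y3 = s (x1 - x3) - y1 mod 19 = 16 * (6 - 12) - 7 = 11

P + Q = (12, 11)


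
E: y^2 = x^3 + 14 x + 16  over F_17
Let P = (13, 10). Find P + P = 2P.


Doubling: s = (3 x1^2 + a) / (2 y1)
s = (3*13^2 + 14) / (2*10) mod 17 = 15
x3 = s^2 - 2 x1 mod 17 = 15^2 - 2*13 = 12
y3 = s (x1 - x3) - y1 mod 17 = 15 * (13 - 12) - 10 = 5

2P = (12, 5)


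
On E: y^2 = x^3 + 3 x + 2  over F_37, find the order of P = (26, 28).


Compute successive multiples of P until we hit O:
  1P = (26, 28)
  2P = (12, 8)
  3P = (32, 11)
  4P = (23, 19)
  5P = (34, 22)
  6P = (3, 1)
  7P = (7, 12)
  8P = (29, 24)
  ... (continuing to 17P)
  17P = O

ord(P) = 17


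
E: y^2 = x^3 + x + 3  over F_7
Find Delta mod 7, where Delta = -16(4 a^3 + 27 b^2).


4 a^3 + 27 b^2 = 4*1^3 + 27*3^2 = 4 + 243 = 247
Delta = -16 * (247) = -3952
Delta mod 7 = 3

Delta = 3 (mod 7)


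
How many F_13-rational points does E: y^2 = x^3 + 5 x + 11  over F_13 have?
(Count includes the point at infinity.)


For each x in F_13, count y with y^2 = x^3 + 5 x + 11 mod 13:
  x = 1: RHS = 4, y in [2, 11]  -> 2 point(s)
  x = 2: RHS = 3, y in [4, 9]  -> 2 point(s)
  x = 3: RHS = 1, y in [1, 12]  -> 2 point(s)
  x = 4: RHS = 4, y in [2, 11]  -> 2 point(s)
  x = 6: RHS = 10, y in [6, 7]  -> 2 point(s)
  x = 7: RHS = 12, y in [5, 8]  -> 2 point(s)
  x = 8: RHS = 4, y in [2, 11]  -> 2 point(s)
Affine points: 14. Add the point at infinity: total = 15.

#E(F_13) = 15


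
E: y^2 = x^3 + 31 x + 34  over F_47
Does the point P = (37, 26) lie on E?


Check whether y^2 = x^3 + 31 x + 34 (mod 47) for (x, y) = (37, 26).
LHS: y^2 = 26^2 mod 47 = 18
RHS: x^3 + 31 x + 34 = 37^3 + 31*37 + 34 mod 47 = 40
LHS != RHS

No, not on the curve


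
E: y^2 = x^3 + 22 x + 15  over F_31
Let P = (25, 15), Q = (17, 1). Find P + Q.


P != Q, so use the chord formula.
s = (y2 - y1) / (x2 - x1) = (17) / (23) mod 31 = 25
x3 = s^2 - x1 - x2 mod 31 = 25^2 - 25 - 17 = 25
y3 = s (x1 - x3) - y1 mod 31 = 25 * (25 - 25) - 15 = 16

P + Q = (25, 16)


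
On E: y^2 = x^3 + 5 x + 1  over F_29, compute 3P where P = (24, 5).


k = 3 = 11_2 (binary, LSB first: 11)
Double-and-add from P = (24, 5):
  bit 0 = 1: acc = O + (24, 5) = (24, 5)
  bit 1 = 1: acc = (24, 5) + (16, 1) = (11, 16)

3P = (11, 16)


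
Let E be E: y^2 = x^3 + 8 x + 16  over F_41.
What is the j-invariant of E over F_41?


Delta = -16(4 a^3 + 27 b^2) mod 41 = 17
-1728 * (4 a)^3 = -1728 * (4*8)^3 mod 41 = 28
j = 28 * 17^(-1) mod 41 = 33

j = 33 (mod 41)


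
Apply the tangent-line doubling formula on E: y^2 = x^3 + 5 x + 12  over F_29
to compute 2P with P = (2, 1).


Doubling: s = (3 x1^2 + a) / (2 y1)
s = (3*2^2 + 5) / (2*1) mod 29 = 23
x3 = s^2 - 2 x1 mod 29 = 23^2 - 2*2 = 3
y3 = s (x1 - x3) - y1 mod 29 = 23 * (2 - 3) - 1 = 5

2P = (3, 5)


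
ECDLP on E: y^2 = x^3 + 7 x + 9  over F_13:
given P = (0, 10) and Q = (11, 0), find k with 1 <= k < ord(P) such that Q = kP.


Enumerate multiples of P until we hit Q = (11, 0):
  1P = (0, 10)
  2P = (1, 2)
  3P = (11, 0)
Match found at i = 3.

k = 3


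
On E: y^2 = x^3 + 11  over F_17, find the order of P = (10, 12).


Compute successive multiples of P until we hit O:
  1P = (10, 12)
  2P = (13, 10)
  3P = (2, 11)
  4P = (9, 3)
  5P = (11, 13)
  6P = (14, 1)
  7P = (8, 8)
  8P = (3, 2)
  ... (continuing to 18P)
  18P = O

ord(P) = 18


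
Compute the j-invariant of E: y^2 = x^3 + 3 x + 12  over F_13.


Delta = -16(4 a^3 + 27 b^2) mod 13 = 11
-1728 * (4 a)^3 = -1728 * (4*3)^3 mod 13 = 12
j = 12 * 11^(-1) mod 13 = 7

j = 7 (mod 13)


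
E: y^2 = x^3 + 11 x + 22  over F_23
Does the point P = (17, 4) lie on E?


Check whether y^2 = x^3 + 11 x + 22 (mod 23) for (x, y) = (17, 4).
LHS: y^2 = 4^2 mod 23 = 16
RHS: x^3 + 11 x + 22 = 17^3 + 11*17 + 22 mod 23 = 16
LHS = RHS

Yes, on the curve


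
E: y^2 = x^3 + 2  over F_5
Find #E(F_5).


For each x in F_5, count y with y^2 = x^3 + 0 x + 2 mod 5:
  x = 2: RHS = 0, y in [0]  -> 1 point(s)
  x = 3: RHS = 4, y in [2, 3]  -> 2 point(s)
  x = 4: RHS = 1, y in [1, 4]  -> 2 point(s)
Affine points: 5. Add the point at infinity: total = 6.

#E(F_5) = 6


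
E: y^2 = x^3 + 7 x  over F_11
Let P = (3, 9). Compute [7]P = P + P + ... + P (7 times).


k = 7 = 111_2 (binary, LSB first: 111)
Double-and-add from P = (3, 9):
  bit 0 = 1: acc = O + (3, 9) = (3, 9)
  bit 1 = 1: acc = (3, 9) + (3, 2) = O
  bit 2 = 1: acc = O + (3, 9) = (3, 9)

7P = (3, 9)


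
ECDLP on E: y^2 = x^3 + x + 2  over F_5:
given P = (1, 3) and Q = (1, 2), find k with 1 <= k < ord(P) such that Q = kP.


Enumerate multiples of P until we hit Q = (1, 2):
  1P = (1, 3)
  2P = (4, 0)
  3P = (1, 2)
Match found at i = 3.

k = 3


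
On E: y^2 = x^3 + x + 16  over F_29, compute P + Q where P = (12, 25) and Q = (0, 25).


P != Q, so use the chord formula.
s = (y2 - y1) / (x2 - x1) = (0) / (17) mod 29 = 0
x3 = s^2 - x1 - x2 mod 29 = 0^2 - 12 - 0 = 17
y3 = s (x1 - x3) - y1 mod 29 = 0 * (12 - 17) - 25 = 4

P + Q = (17, 4)


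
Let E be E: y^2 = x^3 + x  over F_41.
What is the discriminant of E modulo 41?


4 a^3 + 27 b^2 = 4*1^3 + 27*0^2 = 4 + 0 = 4
Delta = -16 * (4) = -64
Delta mod 41 = 18

Delta = 18 (mod 41)


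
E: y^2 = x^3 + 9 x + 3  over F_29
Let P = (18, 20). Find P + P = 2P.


Doubling: s = (3 x1^2 + a) / (2 y1)
s = (3*18^2 + 9) / (2*20) mod 29 = 18
x3 = s^2 - 2 x1 mod 29 = 18^2 - 2*18 = 27
y3 = s (x1 - x3) - y1 mod 29 = 18 * (18 - 27) - 20 = 21

2P = (27, 21)


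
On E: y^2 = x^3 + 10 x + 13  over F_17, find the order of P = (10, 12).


Compute successive multiples of P until we hit O:
  1P = (10, 12)
  2P = (6, 0)
  3P = (10, 5)
  4P = O

ord(P) = 4


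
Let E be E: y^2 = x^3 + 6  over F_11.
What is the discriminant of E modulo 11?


4 a^3 + 27 b^2 = 4*0^3 + 27*6^2 = 0 + 972 = 972
Delta = -16 * (972) = -15552
Delta mod 11 = 2

Delta = 2 (mod 11)


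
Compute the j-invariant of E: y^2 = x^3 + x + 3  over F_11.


Delta = -16(4 a^3 + 27 b^2) mod 11 = 8
-1728 * (4 a)^3 = -1728 * (4*1)^3 mod 11 = 2
j = 2 * 8^(-1) mod 11 = 3

j = 3 (mod 11)


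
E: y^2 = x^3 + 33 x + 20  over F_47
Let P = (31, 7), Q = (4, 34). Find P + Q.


P != Q, so use the chord formula.
s = (y2 - y1) / (x2 - x1) = (27) / (20) mod 47 = 46
x3 = s^2 - x1 - x2 mod 47 = 46^2 - 31 - 4 = 13
y3 = s (x1 - x3) - y1 mod 47 = 46 * (31 - 13) - 7 = 22

P + Q = (13, 22)


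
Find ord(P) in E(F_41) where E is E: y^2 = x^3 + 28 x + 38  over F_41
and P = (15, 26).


Compute successive multiples of P until we hit O:
  1P = (15, 26)
  2P = (34, 27)
  3P = (38, 3)
  4P = (30, 30)
  5P = (5, 4)
  6P = (16, 21)
  7P = (35, 33)
  8P = (23, 4)
  ... (continuing to 40P)
  40P = O

ord(P) = 40


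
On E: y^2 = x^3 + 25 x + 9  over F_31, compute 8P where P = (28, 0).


k = 8 = 1000_2 (binary, LSB first: 0001)
Double-and-add from P = (28, 0):
  bit 0 = 0: acc unchanged = O
  bit 1 = 0: acc unchanged = O
  bit 2 = 0: acc unchanged = O
  bit 3 = 1: acc = O + O = O

8P = O


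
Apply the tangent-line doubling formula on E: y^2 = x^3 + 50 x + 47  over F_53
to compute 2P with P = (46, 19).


Doubling: s = (3 x1^2 + a) / (2 y1)
s = (3*46^2 + 50) / (2*19) mod 53 = 1
x3 = s^2 - 2 x1 mod 53 = 1^2 - 2*46 = 15
y3 = s (x1 - x3) - y1 mod 53 = 1 * (46 - 15) - 19 = 12

2P = (15, 12)


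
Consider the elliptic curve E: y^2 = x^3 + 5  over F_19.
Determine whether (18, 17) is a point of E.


Check whether y^2 = x^3 + 0 x + 5 (mod 19) for (x, y) = (18, 17).
LHS: y^2 = 17^2 mod 19 = 4
RHS: x^3 + 0 x + 5 = 18^3 + 0*18 + 5 mod 19 = 4
LHS = RHS

Yes, on the curve


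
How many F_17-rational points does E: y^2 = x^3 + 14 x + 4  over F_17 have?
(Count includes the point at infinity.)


For each x in F_17, count y with y^2 = x^3 + 14 x + 4 mod 17:
  x = 0: RHS = 4, y in [2, 15]  -> 2 point(s)
  x = 1: RHS = 2, y in [6, 11]  -> 2 point(s)
  x = 6: RHS = 15, y in [7, 10]  -> 2 point(s)
  x = 8: RHS = 16, y in [4, 13]  -> 2 point(s)
  x = 9: RHS = 9, y in [3, 14]  -> 2 point(s)
  x = 12: RHS = 13, y in [8, 9]  -> 2 point(s)
  x = 15: RHS = 2, y in [6, 11]  -> 2 point(s)
Affine points: 14. Add the point at infinity: total = 15.

#E(F_17) = 15


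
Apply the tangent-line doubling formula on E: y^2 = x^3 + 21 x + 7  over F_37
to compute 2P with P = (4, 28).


Doubling: s = (3 x1^2 + a) / (2 y1)
s = (3*4^2 + 21) / (2*28) mod 37 = 27
x3 = s^2 - 2 x1 mod 37 = 27^2 - 2*4 = 18
y3 = s (x1 - x3) - y1 mod 37 = 27 * (4 - 18) - 28 = 1

2P = (18, 1)


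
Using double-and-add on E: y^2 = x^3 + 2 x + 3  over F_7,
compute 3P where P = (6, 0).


k = 3 = 11_2 (binary, LSB first: 11)
Double-and-add from P = (6, 0):
  bit 0 = 1: acc = O + (6, 0) = (6, 0)
  bit 1 = 1: acc = (6, 0) + O = (6, 0)

3P = (6, 0)


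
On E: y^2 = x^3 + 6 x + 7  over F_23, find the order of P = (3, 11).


Compute successive multiples of P until we hit O:
  1P = (3, 11)
  2P = (2, 2)
  3P = (7, 22)
  4P = (22, 0)
  5P = (7, 1)
  6P = (2, 21)
  7P = (3, 12)
  8P = O

ord(P) = 8


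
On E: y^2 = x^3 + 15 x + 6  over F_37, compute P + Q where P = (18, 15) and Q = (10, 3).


P != Q, so use the chord formula.
s = (y2 - y1) / (x2 - x1) = (25) / (29) mod 37 = 20
x3 = s^2 - x1 - x2 mod 37 = 20^2 - 18 - 10 = 2
y3 = s (x1 - x3) - y1 mod 37 = 20 * (18 - 2) - 15 = 9

P + Q = (2, 9)


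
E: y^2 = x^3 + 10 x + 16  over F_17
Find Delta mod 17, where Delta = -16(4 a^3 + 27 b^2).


4 a^3 + 27 b^2 = 4*10^3 + 27*16^2 = 4000 + 6912 = 10912
Delta = -16 * (10912) = -174592
Delta mod 17 = 15

Delta = 15 (mod 17)


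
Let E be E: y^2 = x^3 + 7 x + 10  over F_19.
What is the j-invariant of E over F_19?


Delta = -16(4 a^3 + 27 b^2) mod 19 = 18
-1728 * (4 a)^3 = -1728 * (4*7)^3 mod 19 = 7
j = 7 * 18^(-1) mod 19 = 12

j = 12 (mod 19)


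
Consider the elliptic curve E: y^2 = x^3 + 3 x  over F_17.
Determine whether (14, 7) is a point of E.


Check whether y^2 = x^3 + 3 x + 0 (mod 17) for (x, y) = (14, 7).
LHS: y^2 = 7^2 mod 17 = 15
RHS: x^3 + 3 x + 0 = 14^3 + 3*14 + 0 mod 17 = 15
LHS = RHS

Yes, on the curve


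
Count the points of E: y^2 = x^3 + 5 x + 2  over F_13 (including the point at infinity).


For each x in F_13, count y with y^2 = x^3 + 5 x + 2 mod 13:
  x = 5: RHS = 9, y in [3, 10]  -> 2 point(s)
  x = 6: RHS = 1, y in [1, 12]  -> 2 point(s)
  x = 7: RHS = 3, y in [4, 9]  -> 2 point(s)
  x = 9: RHS = 9, y in [3, 10]  -> 2 point(s)
  x = 10: RHS = 12, y in [5, 8]  -> 2 point(s)
  x = 11: RHS = 10, y in [6, 7]  -> 2 point(s)
  x = 12: RHS = 9, y in [3, 10]  -> 2 point(s)
Affine points: 14. Add the point at infinity: total = 15.

#E(F_13) = 15


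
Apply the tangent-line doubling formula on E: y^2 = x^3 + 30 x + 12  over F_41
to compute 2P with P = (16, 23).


Doubling: s = (3 x1^2 + a) / (2 y1)
s = (3*16^2 + 30) / (2*23) mod 41 = 12
x3 = s^2 - 2 x1 mod 41 = 12^2 - 2*16 = 30
y3 = s (x1 - x3) - y1 mod 41 = 12 * (16 - 30) - 23 = 14

2P = (30, 14)


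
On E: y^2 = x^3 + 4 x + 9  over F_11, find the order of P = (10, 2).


Compute successive multiples of P until we hit O:
  1P = (10, 2)
  2P = (3, 2)
  3P = (9, 9)
  4P = (8, 6)
  5P = (8, 5)
  6P = (9, 2)
  7P = (3, 9)
  8P = (10, 9)
  ... (continuing to 9P)
  9P = O

ord(P) = 9


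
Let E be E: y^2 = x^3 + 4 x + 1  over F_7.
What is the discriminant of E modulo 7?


4 a^3 + 27 b^2 = 4*4^3 + 27*1^2 = 256 + 27 = 283
Delta = -16 * (283) = -4528
Delta mod 7 = 1

Delta = 1 (mod 7)


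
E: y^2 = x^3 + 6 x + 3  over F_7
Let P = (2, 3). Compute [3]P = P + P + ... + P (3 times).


k = 3 = 11_2 (binary, LSB first: 11)
Double-and-add from P = (2, 3):
  bit 0 = 1: acc = O + (2, 3) = (2, 3)
  bit 1 = 1: acc = (2, 3) + (5, 2) = (4, 0)

3P = (4, 0)


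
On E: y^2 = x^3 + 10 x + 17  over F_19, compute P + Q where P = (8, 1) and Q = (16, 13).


P != Q, so use the chord formula.
s = (y2 - y1) / (x2 - x1) = (12) / (8) mod 19 = 11
x3 = s^2 - x1 - x2 mod 19 = 11^2 - 8 - 16 = 2
y3 = s (x1 - x3) - y1 mod 19 = 11 * (8 - 2) - 1 = 8

P + Q = (2, 8)


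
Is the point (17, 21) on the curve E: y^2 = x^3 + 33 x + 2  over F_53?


Check whether y^2 = x^3 + 33 x + 2 (mod 53) for (x, y) = (17, 21).
LHS: y^2 = 21^2 mod 53 = 17
RHS: x^3 + 33 x + 2 = 17^3 + 33*17 + 2 mod 53 = 17
LHS = RHS

Yes, on the curve


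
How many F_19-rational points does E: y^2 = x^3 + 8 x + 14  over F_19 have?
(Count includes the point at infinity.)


For each x in F_19, count y with y^2 = x^3 + 8 x + 14 mod 19:
  x = 1: RHS = 4, y in [2, 17]  -> 2 point(s)
  x = 2: RHS = 0, y in [0]  -> 1 point(s)
  x = 8: RHS = 1, y in [1, 18]  -> 2 point(s)
  x = 9: RHS = 17, y in [6, 13]  -> 2 point(s)
  x = 10: RHS = 11, y in [7, 12]  -> 2 point(s)
  x = 13: RHS = 16, y in [4, 15]  -> 2 point(s)
  x = 14: RHS = 1, y in [1, 18]  -> 2 point(s)
  x = 16: RHS = 1, y in [1, 18]  -> 2 point(s)
  x = 17: RHS = 9, y in [3, 16]  -> 2 point(s)
  x = 18: RHS = 5, y in [9, 10]  -> 2 point(s)
Affine points: 19. Add the point at infinity: total = 20.

#E(F_19) = 20


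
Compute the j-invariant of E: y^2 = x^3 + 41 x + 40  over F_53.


Delta = -16(4 a^3 + 27 b^2) mod 53 = 7
-1728 * (4 a)^3 = -1728 * (4*41)^3 mod 53 = 28
j = 28 * 7^(-1) mod 53 = 4

j = 4 (mod 53)


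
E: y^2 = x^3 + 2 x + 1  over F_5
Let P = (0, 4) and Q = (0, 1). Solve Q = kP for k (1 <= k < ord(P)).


Enumerate multiples of P until we hit Q = (0, 1):
  1P = (0, 4)
  2P = (1, 2)
  3P = (3, 2)
  4P = (3, 3)
  5P = (1, 3)
  6P = (0, 1)
Match found at i = 6.

k = 6


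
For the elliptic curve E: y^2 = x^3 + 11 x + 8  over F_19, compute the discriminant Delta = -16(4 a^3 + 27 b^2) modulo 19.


4 a^3 + 27 b^2 = 4*11^3 + 27*8^2 = 5324 + 1728 = 7052
Delta = -16 * (7052) = -112832
Delta mod 19 = 9

Delta = 9 (mod 19)


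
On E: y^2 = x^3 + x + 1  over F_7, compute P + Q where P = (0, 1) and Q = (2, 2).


P != Q, so use the chord formula.
s = (y2 - y1) / (x2 - x1) = (1) / (2) mod 7 = 4
x3 = s^2 - x1 - x2 mod 7 = 4^2 - 0 - 2 = 0
y3 = s (x1 - x3) - y1 mod 7 = 4 * (0 - 0) - 1 = 6

P + Q = (0, 6)


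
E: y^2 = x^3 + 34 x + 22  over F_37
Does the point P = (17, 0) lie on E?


Check whether y^2 = x^3 + 34 x + 22 (mod 37) for (x, y) = (17, 0).
LHS: y^2 = 0^2 mod 37 = 0
RHS: x^3 + 34 x + 22 = 17^3 + 34*17 + 22 mod 37 = 0
LHS = RHS

Yes, on the curve


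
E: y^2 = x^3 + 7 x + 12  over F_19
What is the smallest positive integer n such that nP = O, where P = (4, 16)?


Compute successive multiples of P until we hit O:
  1P = (4, 16)
  2P = (9, 14)
  3P = (13, 18)
  4P = (18, 2)
  5P = (17, 16)
  6P = (17, 3)
  7P = (18, 17)
  8P = (13, 1)
  ... (continuing to 11P)
  11P = O

ord(P) = 11


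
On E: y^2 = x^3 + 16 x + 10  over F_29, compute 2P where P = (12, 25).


Doubling: s = (3 x1^2 + a) / (2 y1)
s = (3*12^2 + 16) / (2*25) mod 29 = 2
x3 = s^2 - 2 x1 mod 29 = 2^2 - 2*12 = 9
y3 = s (x1 - x3) - y1 mod 29 = 2 * (12 - 9) - 25 = 10

2P = (9, 10)


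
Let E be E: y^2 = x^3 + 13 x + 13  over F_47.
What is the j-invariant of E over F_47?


Delta = -16(4 a^3 + 27 b^2) mod 47 = 46
-1728 * (4 a)^3 = -1728 * (4*13)^3 mod 47 = 12
j = 12 * 46^(-1) mod 47 = 35

j = 35 (mod 47)


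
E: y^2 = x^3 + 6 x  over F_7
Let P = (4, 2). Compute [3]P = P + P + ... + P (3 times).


k = 3 = 11_2 (binary, LSB first: 11)
Double-and-add from P = (4, 2):
  bit 0 = 1: acc = O + (4, 2) = (4, 2)
  bit 1 = 1: acc = (4, 2) + (1, 0) = (4, 5)

3P = (4, 5)


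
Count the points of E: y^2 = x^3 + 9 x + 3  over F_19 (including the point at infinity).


For each x in F_19, count y with y^2 = x^3 + 9 x + 3 mod 19:
  x = 3: RHS = 0, y in [0]  -> 1 point(s)
  x = 6: RHS = 7, y in [8, 11]  -> 2 point(s)
  x = 8: RHS = 17, y in [6, 13]  -> 2 point(s)
  x = 14: RHS = 4, y in [2, 17]  -> 2 point(s)
  x = 15: RHS = 17, y in [6, 13]  -> 2 point(s)
  x = 16: RHS = 6, y in [5, 14]  -> 2 point(s)
Affine points: 11. Add the point at infinity: total = 12.

#E(F_19) = 12


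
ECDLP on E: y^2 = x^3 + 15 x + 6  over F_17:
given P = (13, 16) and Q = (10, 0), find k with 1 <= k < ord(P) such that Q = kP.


Enumerate multiples of P until we hit Q = (10, 0):
  1P = (13, 16)
  2P = (10, 0)
Match found at i = 2.

k = 2


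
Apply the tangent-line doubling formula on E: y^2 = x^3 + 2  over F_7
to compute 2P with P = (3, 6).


Doubling: s = (3 x1^2 + a) / (2 y1)
s = (3*3^2 + 0) / (2*6) mod 7 = 4
x3 = s^2 - 2 x1 mod 7 = 4^2 - 2*3 = 3
y3 = s (x1 - x3) - y1 mod 7 = 4 * (3 - 3) - 6 = 1

2P = (3, 1)


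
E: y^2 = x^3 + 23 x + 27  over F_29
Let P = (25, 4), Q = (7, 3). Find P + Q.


P != Q, so use the chord formula.
s = (y2 - y1) / (x2 - x1) = (28) / (11) mod 29 = 21
x3 = s^2 - x1 - x2 mod 29 = 21^2 - 25 - 7 = 3
y3 = s (x1 - x3) - y1 mod 29 = 21 * (25 - 3) - 4 = 23

P + Q = (3, 23)


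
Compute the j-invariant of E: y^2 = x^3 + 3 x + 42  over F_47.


Delta = -16(4 a^3 + 27 b^2) mod 47 = 21
-1728 * (4 a)^3 = -1728 * (4*3)^3 mod 47 = 20
j = 20 * 21^(-1) mod 47 = 39

j = 39 (mod 47)


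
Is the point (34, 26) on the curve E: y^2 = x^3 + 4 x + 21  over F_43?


Check whether y^2 = x^3 + 4 x + 21 (mod 43) for (x, y) = (34, 26).
LHS: y^2 = 26^2 mod 43 = 31
RHS: x^3 + 4 x + 21 = 34^3 + 4*34 + 21 mod 43 = 30
LHS != RHS

No, not on the curve


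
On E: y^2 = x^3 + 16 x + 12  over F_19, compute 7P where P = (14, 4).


k = 7 = 111_2 (binary, LSB first: 111)
Double-and-add from P = (14, 4):
  bit 0 = 1: acc = O + (14, 4) = (14, 4)
  bit 1 = 1: acc = (14, 4) + (15, 6) = (13, 17)
  bit 2 = 1: acc = (13, 17) + (9, 7) = (8, 5)

7P = (8, 5)


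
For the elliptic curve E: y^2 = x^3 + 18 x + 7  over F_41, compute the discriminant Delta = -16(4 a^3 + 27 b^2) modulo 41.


4 a^3 + 27 b^2 = 4*18^3 + 27*7^2 = 23328 + 1323 = 24651
Delta = -16 * (24651) = -394416
Delta mod 41 = 4

Delta = 4 (mod 41)


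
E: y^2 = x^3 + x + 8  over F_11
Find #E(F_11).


For each x in F_11, count y with y^2 = x^3 + 1 x + 8 mod 11:
  x = 3: RHS = 5, y in [4, 7]  -> 2 point(s)
  x = 8: RHS = 0, y in [0]  -> 1 point(s)
  x = 9: RHS = 9, y in [3, 8]  -> 2 point(s)
Affine points: 5. Add the point at infinity: total = 6.

#E(F_11) = 6


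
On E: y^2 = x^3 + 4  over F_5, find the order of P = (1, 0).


Compute successive multiples of P until we hit O:
  1P = (1, 0)
  2P = O

ord(P) = 2


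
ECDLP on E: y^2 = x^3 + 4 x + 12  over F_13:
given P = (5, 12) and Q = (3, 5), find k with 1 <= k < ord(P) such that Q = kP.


Enumerate multiples of P until we hit Q = (3, 5):
  1P = (5, 12)
  2P = (0, 5)
  3P = (11, 3)
  4P = (9, 7)
  5P = (3, 5)
Match found at i = 5.

k = 5


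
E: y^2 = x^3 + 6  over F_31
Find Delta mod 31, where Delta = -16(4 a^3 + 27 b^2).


4 a^3 + 27 b^2 = 4*0^3 + 27*6^2 = 0 + 972 = 972
Delta = -16 * (972) = -15552
Delta mod 31 = 10

Delta = 10 (mod 31)


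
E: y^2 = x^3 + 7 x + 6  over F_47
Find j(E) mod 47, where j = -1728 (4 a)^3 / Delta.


Delta = -16(4 a^3 + 27 b^2) mod 47 = 2
-1728 * (4 a)^3 = -1728 * (4*7)^3 mod 47 = 33
j = 33 * 2^(-1) mod 47 = 40

j = 40 (mod 47)


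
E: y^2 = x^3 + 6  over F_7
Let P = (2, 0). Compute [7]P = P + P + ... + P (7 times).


k = 7 = 111_2 (binary, LSB first: 111)
Double-and-add from P = (2, 0):
  bit 0 = 1: acc = O + (2, 0) = (2, 0)
  bit 1 = 1: acc = (2, 0) + O = (2, 0)
  bit 2 = 1: acc = (2, 0) + O = (2, 0)

7P = (2, 0)


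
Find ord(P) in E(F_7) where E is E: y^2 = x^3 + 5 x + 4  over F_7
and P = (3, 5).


Compute successive multiples of P until we hit O:
  1P = (3, 5)
  2P = (2, 1)
  3P = (4, 5)
  4P = (0, 2)
  5P = (5, 0)
  6P = (0, 5)
  7P = (4, 2)
  8P = (2, 6)
  ... (continuing to 10P)
  10P = O

ord(P) = 10


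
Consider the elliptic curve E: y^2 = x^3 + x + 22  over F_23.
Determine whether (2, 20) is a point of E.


Check whether y^2 = x^3 + 1 x + 22 (mod 23) for (x, y) = (2, 20).
LHS: y^2 = 20^2 mod 23 = 9
RHS: x^3 + 1 x + 22 = 2^3 + 1*2 + 22 mod 23 = 9
LHS = RHS

Yes, on the curve


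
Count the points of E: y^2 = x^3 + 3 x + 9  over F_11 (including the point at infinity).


For each x in F_11, count y with y^2 = x^3 + 3 x + 9 mod 11:
  x = 0: RHS = 9, y in [3, 8]  -> 2 point(s)
  x = 2: RHS = 1, y in [1, 10]  -> 2 point(s)
  x = 3: RHS = 1, y in [1, 10]  -> 2 point(s)
  x = 6: RHS = 1, y in [1, 10]  -> 2 point(s)
  x = 10: RHS = 5, y in [4, 7]  -> 2 point(s)
Affine points: 10. Add the point at infinity: total = 11.

#E(F_11) = 11


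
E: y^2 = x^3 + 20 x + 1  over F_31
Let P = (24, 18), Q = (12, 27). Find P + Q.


P != Q, so use the chord formula.
s = (y2 - y1) / (x2 - x1) = (9) / (19) mod 31 = 7
x3 = s^2 - x1 - x2 mod 31 = 7^2 - 24 - 12 = 13
y3 = s (x1 - x3) - y1 mod 31 = 7 * (24 - 13) - 18 = 28

P + Q = (13, 28)


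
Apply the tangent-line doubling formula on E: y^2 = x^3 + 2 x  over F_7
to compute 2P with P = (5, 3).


Doubling: s = (3 x1^2 + a) / (2 y1)
s = (3*5^2 + 2) / (2*3) mod 7 = 0
x3 = s^2 - 2 x1 mod 7 = 0^2 - 2*5 = 4
y3 = s (x1 - x3) - y1 mod 7 = 0 * (5 - 4) - 3 = 4

2P = (4, 4)


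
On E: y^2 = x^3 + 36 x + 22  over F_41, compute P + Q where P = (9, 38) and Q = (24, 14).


P != Q, so use the chord formula.
s = (y2 - y1) / (x2 - x1) = (17) / (15) mod 41 = 23
x3 = s^2 - x1 - x2 mod 41 = 23^2 - 9 - 24 = 4
y3 = s (x1 - x3) - y1 mod 41 = 23 * (9 - 4) - 38 = 36

P + Q = (4, 36)


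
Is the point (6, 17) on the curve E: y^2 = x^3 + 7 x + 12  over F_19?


Check whether y^2 = x^3 + 7 x + 12 (mod 19) for (x, y) = (6, 17).
LHS: y^2 = 17^2 mod 19 = 4
RHS: x^3 + 7 x + 12 = 6^3 + 7*6 + 12 mod 19 = 4
LHS = RHS

Yes, on the curve


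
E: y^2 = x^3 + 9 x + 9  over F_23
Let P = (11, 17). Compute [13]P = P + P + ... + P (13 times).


k = 13 = 1101_2 (binary, LSB first: 1011)
Double-and-add from P = (11, 17):
  bit 0 = 1: acc = O + (11, 17) = (11, 17)
  bit 1 = 0: acc unchanged = (11, 17)
  bit 2 = 1: acc = (11, 17) + (21, 11) = (7, 22)
  bit 3 = 1: acc = (7, 22) + (8, 15) = (11, 6)

13P = (11, 6)


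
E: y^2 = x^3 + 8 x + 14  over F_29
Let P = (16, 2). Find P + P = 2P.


Doubling: s = (3 x1^2 + a) / (2 y1)
s = (3*16^2 + 8) / (2*2) mod 29 = 20
x3 = s^2 - 2 x1 mod 29 = 20^2 - 2*16 = 20
y3 = s (x1 - x3) - y1 mod 29 = 20 * (16 - 20) - 2 = 5

2P = (20, 5)


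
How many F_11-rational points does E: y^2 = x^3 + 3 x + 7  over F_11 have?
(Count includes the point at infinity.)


For each x in F_11, count y with y^2 = x^3 + 3 x + 7 mod 11:
  x = 1: RHS = 0, y in [0]  -> 1 point(s)
  x = 5: RHS = 4, y in [2, 9]  -> 2 point(s)
  x = 8: RHS = 4, y in [2, 9]  -> 2 point(s)
  x = 9: RHS = 4, y in [2, 9]  -> 2 point(s)
  x = 10: RHS = 3, y in [5, 6]  -> 2 point(s)
Affine points: 9. Add the point at infinity: total = 10.

#E(F_11) = 10


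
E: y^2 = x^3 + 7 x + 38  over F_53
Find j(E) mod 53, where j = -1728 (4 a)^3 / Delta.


Delta = -16(4 a^3 + 27 b^2) mod 53 = 45
-1728 * (4 a)^3 = -1728 * (4*7)^3 mod 53 = 51
j = 51 * 45^(-1) mod 53 = 40

j = 40 (mod 53)


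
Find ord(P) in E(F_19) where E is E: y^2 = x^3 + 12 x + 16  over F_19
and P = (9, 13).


Compute successive multiples of P until we hit O:
  1P = (9, 13)
  2P = (12, 8)
  3P = (5, 12)
  4P = (11, 15)
  5P = (0, 15)
  6P = (7, 14)
  7P = (8, 15)
  8P = (6, 0)
  ... (continuing to 16P)
  16P = O

ord(P) = 16


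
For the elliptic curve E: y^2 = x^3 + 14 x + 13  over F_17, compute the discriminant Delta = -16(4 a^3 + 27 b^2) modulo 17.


4 a^3 + 27 b^2 = 4*14^3 + 27*13^2 = 10976 + 4563 = 15539
Delta = -16 * (15539) = -248624
Delta mod 17 = 1

Delta = 1 (mod 17)


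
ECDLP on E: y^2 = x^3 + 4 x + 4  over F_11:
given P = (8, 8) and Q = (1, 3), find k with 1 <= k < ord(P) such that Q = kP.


Enumerate multiples of P until we hit Q = (1, 3):
  1P = (8, 8)
  2P = (0, 2)
  3P = (7, 1)
  4P = (1, 8)
  5P = (2, 3)
  6P = (2, 8)
  7P = (1, 3)
Match found at i = 7.

k = 7


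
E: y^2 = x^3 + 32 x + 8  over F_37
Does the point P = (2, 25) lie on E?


Check whether y^2 = x^3 + 32 x + 8 (mod 37) for (x, y) = (2, 25).
LHS: y^2 = 25^2 mod 37 = 33
RHS: x^3 + 32 x + 8 = 2^3 + 32*2 + 8 mod 37 = 6
LHS != RHS

No, not on the curve


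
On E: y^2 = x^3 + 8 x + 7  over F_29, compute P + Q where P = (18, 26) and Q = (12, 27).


P != Q, so use the chord formula.
s = (y2 - y1) / (x2 - x1) = (1) / (23) mod 29 = 24
x3 = s^2 - x1 - x2 mod 29 = 24^2 - 18 - 12 = 24
y3 = s (x1 - x3) - y1 mod 29 = 24 * (18 - 24) - 26 = 4

P + Q = (24, 4)


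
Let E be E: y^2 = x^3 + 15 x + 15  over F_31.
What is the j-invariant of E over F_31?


Delta = -16(4 a^3 + 27 b^2) mod 31 = 24
-1728 * (4 a)^3 = -1728 * (4*15)^3 mod 31 = 29
j = 29 * 24^(-1) mod 31 = 18

j = 18 (mod 31)


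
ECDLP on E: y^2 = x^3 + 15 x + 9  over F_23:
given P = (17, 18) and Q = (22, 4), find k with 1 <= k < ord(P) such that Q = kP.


Enumerate multiples of P until we hit Q = (22, 4):
  1P = (17, 18)
  2P = (20, 12)
  3P = (13, 20)
  4P = (22, 19)
  5P = (19, 0)
  6P = (22, 4)
Match found at i = 6.

k = 6


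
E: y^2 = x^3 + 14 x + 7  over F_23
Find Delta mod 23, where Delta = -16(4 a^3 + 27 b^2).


4 a^3 + 27 b^2 = 4*14^3 + 27*7^2 = 10976 + 1323 = 12299
Delta = -16 * (12299) = -196784
Delta mod 23 = 4

Delta = 4 (mod 23)


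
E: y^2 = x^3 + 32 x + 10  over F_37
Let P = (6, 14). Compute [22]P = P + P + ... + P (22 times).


k = 22 = 10110_2 (binary, LSB first: 01101)
Double-and-add from P = (6, 14):
  bit 0 = 0: acc unchanged = O
  bit 1 = 1: acc = O + (13, 25) = (13, 25)
  bit 2 = 1: acc = (13, 25) + (32, 24) = (33, 15)
  bit 3 = 0: acc unchanged = (33, 15)
  bit 4 = 1: acc = (33, 15) + (35, 7) = (22, 15)

22P = (22, 15)


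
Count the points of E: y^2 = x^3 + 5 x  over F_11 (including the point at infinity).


For each x in F_11, count y with y^2 = x^3 + 5 x + 0 mod 11:
  x = 0: RHS = 0, y in [0]  -> 1 point(s)
  x = 3: RHS = 9, y in [3, 8]  -> 2 point(s)
  x = 6: RHS = 4, y in [2, 9]  -> 2 point(s)
  x = 7: RHS = 4, y in [2, 9]  -> 2 point(s)
  x = 9: RHS = 4, y in [2, 9]  -> 2 point(s)
  x = 10: RHS = 5, y in [4, 7]  -> 2 point(s)
Affine points: 11. Add the point at infinity: total = 12.

#E(F_11) = 12
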